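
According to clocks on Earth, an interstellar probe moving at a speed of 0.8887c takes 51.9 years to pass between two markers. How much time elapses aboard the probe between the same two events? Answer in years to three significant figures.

γ = 1/√(1 − 0.8887²) = 1/√0.2102 = 2.181
The interval measured on Earth is the dilated one; the clock aboard the probe measures the proper time τ = Δt/γ = 51.9/2.181 years.

τ = 23.8 years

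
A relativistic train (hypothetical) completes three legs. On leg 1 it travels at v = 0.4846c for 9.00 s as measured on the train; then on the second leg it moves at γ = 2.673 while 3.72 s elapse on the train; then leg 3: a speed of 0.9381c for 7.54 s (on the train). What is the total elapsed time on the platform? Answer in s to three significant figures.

Leg 1: γ = 1/√(1 − 0.4846²) = 1/√0.7652 = 1.143; Δt_1 = 1.143 × 9.00 = 10.29 s.
Leg 2: γ = 2.673; Δt_2 = 2.673 × 3.72 = 9.944 s.
Leg 3: γ = 1/√(1 − 0.9381²) = 1/√0.1200 = 2.887; Δt_3 = 2.887 × 7.54 = 21.77 s.
Total: 10.29 + 9.944 + 21.77 s.

Δt = 42.0 s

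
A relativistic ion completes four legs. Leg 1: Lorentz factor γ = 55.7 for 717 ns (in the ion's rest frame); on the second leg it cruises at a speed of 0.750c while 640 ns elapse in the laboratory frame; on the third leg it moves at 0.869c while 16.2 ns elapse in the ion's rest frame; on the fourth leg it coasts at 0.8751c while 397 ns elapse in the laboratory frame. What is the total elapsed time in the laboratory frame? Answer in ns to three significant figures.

Leg 1: γ = 55.7; Δt_1 = 55.70 × 717 = 3.994×10⁴ ns.
Leg 2: 640 ns is already measured in the laboratory frame.
Leg 3: γ = 1/√(1 − 0.869²) = 1/√0.2448 = 2.021; Δt_3 = 2.021 × 16.2 = 32.74 ns.
Leg 4: 397 ns is already measured in the laboratory frame.
Total: 3.994×10⁴ + 640.0 + 32.74 + 397.0 ns.

Δt = 4.10×10⁴ ns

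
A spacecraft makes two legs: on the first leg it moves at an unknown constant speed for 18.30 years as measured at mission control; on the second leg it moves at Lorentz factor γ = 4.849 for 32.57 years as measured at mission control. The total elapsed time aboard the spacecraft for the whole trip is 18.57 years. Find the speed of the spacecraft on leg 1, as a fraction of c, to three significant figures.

β = 0.762

Leg 1: speed unknown; τ_1 = 18.30/γ_1.
Leg 2: γ = 4.849; τ_2 = 32.57/4.849 = 6.717 years.
Total proper time: τ_1 + 6.717 = 18.57, so τ_1 = 18.57 − 6.717 = 11.85 years.
γ_1 = 18.30/11.85 = 1.544; β = √(1 − 1/γ²) = √0.5805.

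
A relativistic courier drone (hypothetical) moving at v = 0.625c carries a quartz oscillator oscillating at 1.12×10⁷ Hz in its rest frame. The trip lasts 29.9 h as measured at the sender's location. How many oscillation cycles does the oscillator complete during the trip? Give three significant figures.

γ = 1/√(1 − 0.625²) = 1/√0.6094 = 1.281
The oscillator's own cycle count is N = f × τ where τ is the proper time aboard the drone. τ = Δt/γ = 29.9/1.281 = 23.34 h = 8.403×10⁴ s.
N = 1.12×10⁷ × 8.403×10⁴ = 9.411×10¹¹.

N = 9.41×10¹¹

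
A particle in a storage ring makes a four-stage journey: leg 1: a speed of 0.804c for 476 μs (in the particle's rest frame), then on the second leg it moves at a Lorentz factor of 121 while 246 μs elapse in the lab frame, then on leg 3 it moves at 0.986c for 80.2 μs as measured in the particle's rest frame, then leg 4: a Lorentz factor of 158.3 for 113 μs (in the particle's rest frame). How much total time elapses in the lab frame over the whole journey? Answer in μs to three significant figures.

Δt = 1.94×10⁴ μs

Leg 1: γ = 1/√(1 − 0.804²) = 1/√0.3536 = 1.682; Δt_1 = 1.682 × 476 = 800.5 μs.
Leg 2: 246 μs is already measured in the lab frame.
Leg 3: γ = 1/√(1 − 0.986²) = 1/√0.02780 = 5.997; Δt_3 = 5.997 × 80.2 = 481.0 μs.
Leg 4: γ = 158.3; Δt_4 = 158.3 × 113 = 1.789×10⁴ μs.
Total: 800.5 + 246.0 + 481.0 + 1.789×10⁴ μs.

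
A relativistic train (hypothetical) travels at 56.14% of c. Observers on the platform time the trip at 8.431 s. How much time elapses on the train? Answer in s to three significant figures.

τ = 6.98 s

β = 0.5614; γ = 1/√(1 − 0.5614²) = 1/√0.6848 = 1.208
The interval measured on the platform is the dilated one; the clock on the train measures the proper time τ = Δt/γ = 8.431/1.208 s.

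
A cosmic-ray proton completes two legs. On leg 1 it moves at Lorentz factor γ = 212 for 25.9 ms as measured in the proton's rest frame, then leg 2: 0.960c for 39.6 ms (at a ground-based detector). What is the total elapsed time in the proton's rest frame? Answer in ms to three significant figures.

τ = 37.0 ms

Leg 1: 25.9 ms is already measured in the proton's rest frame.
Leg 2: γ = 1/√(1 − 0.960²) = 25/7 ≈ 3.571; τ_2 = 39.6/3.571 = 11.09 ms.
Total: 25.90 + 11.09 ms.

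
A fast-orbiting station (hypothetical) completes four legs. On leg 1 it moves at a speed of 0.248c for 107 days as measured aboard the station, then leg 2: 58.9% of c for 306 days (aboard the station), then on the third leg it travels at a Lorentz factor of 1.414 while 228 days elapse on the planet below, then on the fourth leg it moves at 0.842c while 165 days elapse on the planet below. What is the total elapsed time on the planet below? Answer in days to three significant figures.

Δt = 882 days

Leg 1: γ = 1/√(1 − 0.248²) = 1/√0.9385 = 1.032; Δt_1 = 1.032 × 107 = 110.5 days.
Leg 2: β = 0.589; γ = 1/√(1 − 0.589²) = 1/√0.6531 = 1.237; Δt_2 = 1.237 × 306 = 378.7 days.
Leg 3: 228 days is already measured on the planet below.
Leg 4: 165 days is already measured on the planet below.
Total: 110.5 + 378.7 + 228.0 + 165.0 days.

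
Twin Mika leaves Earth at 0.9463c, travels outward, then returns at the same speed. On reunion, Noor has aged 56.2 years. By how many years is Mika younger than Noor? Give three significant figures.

γ = 1/√(1 − 0.9463²) = 1/√0.1045 = 3.093
Mika's elapsed proper time: τ = 56.2/3.093 = 18.17 years.
Age gap = Δt − τ = 56.2 − 18.17 years.

Δt − τ = 38.0 years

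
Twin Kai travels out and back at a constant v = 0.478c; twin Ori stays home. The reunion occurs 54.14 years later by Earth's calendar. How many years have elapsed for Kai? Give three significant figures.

γ = 1/√(1 − 0.478²) = 1/√0.7715 = 1.138
Kai's clock measures proper time along the trip: τ = Δt/γ = 54.14/1.138 years.

τ = 47.6 years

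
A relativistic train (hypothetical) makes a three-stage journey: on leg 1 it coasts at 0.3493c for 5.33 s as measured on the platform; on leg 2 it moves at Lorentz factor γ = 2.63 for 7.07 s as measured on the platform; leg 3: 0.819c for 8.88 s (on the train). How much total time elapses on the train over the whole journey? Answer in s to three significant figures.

τ = 16.6 s

Leg 1: γ = 1/√(1 − 0.3493²) = 1/√0.8780 = 1.067; τ_1 = 5.33/1.067 = 4.994 s.
Leg 2: γ = 2.63; τ_2 = 7.07/2.630 = 2.688 s.
Leg 3: 8.88 s is already measured on the train.
Total: 4.994 + 2.688 + 8.880 s.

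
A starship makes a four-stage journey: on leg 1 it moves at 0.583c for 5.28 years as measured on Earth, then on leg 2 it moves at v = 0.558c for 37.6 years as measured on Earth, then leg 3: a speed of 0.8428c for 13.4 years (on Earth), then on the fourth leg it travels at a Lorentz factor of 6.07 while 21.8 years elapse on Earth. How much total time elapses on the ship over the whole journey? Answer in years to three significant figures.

τ = 46.3 years

Leg 1: γ = 1/√(1 − 0.583²) = 1/√0.6601 = 1.231; τ_1 = 5.28/1.231 = 4.290 years.
Leg 2: γ = 1/√(1 − 0.558²) = 1/√0.6886 = 1.205; τ_2 = 37.6/1.205 = 31.20 years.
Leg 3: γ = 1/√(1 − 0.8428²) = 1/√0.2897 = 1.858; τ_3 = 13.4/1.858 = 7.212 years.
Leg 4: γ = 6.07; τ_4 = 21.8/6.070 = 3.591 years.
Total: 4.290 + 31.20 + 7.212 + 3.591 years.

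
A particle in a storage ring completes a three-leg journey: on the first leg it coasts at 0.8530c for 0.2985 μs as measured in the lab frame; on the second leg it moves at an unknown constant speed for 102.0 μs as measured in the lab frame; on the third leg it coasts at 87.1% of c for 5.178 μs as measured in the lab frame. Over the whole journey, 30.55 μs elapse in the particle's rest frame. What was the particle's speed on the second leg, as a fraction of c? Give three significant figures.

Leg 1: γ = 1/√(1 − 0.8530²) = 1/√0.2724 = 1.916; τ_1 = 0.2985/1.916 = 0.1558 μs.
Leg 2: speed unknown; τ_2 = 102.0/γ_2.
Leg 3: β = 0.871; γ = 1/√(1 − 0.871²) = 1/√0.2414 = 2.035; τ_3 = 5.178/2.035 = 2.544 μs.
Total proper time: 0.1558 + τ_2 + 2.544 = 30.55, so τ_2 = 30.55 − 2.700 = 27.85 μs.
γ_2 = 102.0/27.85 = 3.662; β = √(1 − 1/γ²) = √0.9254.

β = 0.962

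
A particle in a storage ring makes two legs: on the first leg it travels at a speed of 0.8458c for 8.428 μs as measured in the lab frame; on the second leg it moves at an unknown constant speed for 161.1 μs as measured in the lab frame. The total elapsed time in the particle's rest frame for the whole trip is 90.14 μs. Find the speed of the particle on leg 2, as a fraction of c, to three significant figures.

β = 0.847

Leg 1: γ = 1/√(1 − 0.8458²) = 1/√0.2846 = 1.874; τ_1 = 8.428/1.874 = 4.496 μs.
Leg 2: speed unknown; τ_2 = 161.1/γ_2.
Total proper time: 4.496 + τ_2 = 90.14, so τ_2 = 90.14 − 4.496 = 85.64 μs.
γ_2 = 161.1/85.64 = 1.881; β = √(1 − 1/γ²) = √0.7174.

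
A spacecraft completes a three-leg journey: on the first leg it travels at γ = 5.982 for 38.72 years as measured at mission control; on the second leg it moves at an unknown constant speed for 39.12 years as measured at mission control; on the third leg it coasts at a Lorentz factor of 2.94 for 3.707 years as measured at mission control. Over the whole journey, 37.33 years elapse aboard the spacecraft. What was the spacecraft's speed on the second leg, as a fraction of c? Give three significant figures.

Leg 1: γ = 5.982; τ_1 = 38.72/5.982 = 6.473 years.
Leg 2: speed unknown; τ_2 = 39.12/γ_2.
Leg 3: γ = 2.94; τ_3 = 3.707/2.940 = 1.261 years.
Total proper time: 6.473 + τ_2 + 1.261 = 37.33, so τ_2 = 37.33 − 7.734 = 29.60 years.
γ_2 = 39.12/29.60 = 1.322; β = √(1 − 1/γ²) = √0.4276.

β = 0.654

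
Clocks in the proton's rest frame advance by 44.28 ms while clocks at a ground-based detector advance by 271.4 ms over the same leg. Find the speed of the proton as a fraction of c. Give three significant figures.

β = 0.987

The proper time is measured in the proton's rest frame (both events occur at the proton's location); Δt is measured at a ground-based detector. γ = Δt/τ = 271.4/44.28 = 6.129.
β = √(1 − 1/γ²) = √(1 − 0.02662) = √0.9734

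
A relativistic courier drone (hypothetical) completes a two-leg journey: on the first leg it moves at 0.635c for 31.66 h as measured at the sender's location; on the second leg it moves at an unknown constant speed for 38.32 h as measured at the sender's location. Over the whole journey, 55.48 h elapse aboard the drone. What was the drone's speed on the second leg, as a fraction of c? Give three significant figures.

Leg 1: γ = 1/√(1 − 0.635²) = 1/√0.5968 = 1.294; τ_1 = 31.66/1.294 = 24.46 h.
Leg 2: speed unknown; τ_2 = 38.32/γ_2.
Total proper time: 24.46 + τ_2 = 55.48, so τ_2 = 55.48 − 24.46 = 31.02 h.
γ_2 = 38.32/31.02 = 1.235; β = √(1 − 1/γ²) = √0.3446.

β = 0.587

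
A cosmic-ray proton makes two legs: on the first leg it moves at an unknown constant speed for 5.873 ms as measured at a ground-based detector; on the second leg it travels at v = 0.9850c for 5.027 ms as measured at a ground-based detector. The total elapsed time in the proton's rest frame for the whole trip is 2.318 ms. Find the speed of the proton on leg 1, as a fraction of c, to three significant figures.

β = 0.969

Leg 1: speed unknown; τ_1 = 5.873/γ_1.
Leg 2: γ = 1/√(1 − 0.9850²) = 1/√0.02977 = 5.795; τ_2 = 5.027/5.795 = 0.8674 ms.
Total proper time: τ_1 + 0.8674 = 2.318, so τ_1 = 2.318 − 0.8674 = 1.451 ms.
γ_1 = 5.873/1.451 = 4.049; β = √(1 − 1/γ²) = √0.9390.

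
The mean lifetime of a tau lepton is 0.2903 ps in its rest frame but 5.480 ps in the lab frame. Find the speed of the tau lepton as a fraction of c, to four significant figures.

γ = Δt/τ₀ = 5.480/0.2903 = 18.88
β = √(1 − 1/γ²) = √(1 − 0.002806) = √0.9972

β = 0.9986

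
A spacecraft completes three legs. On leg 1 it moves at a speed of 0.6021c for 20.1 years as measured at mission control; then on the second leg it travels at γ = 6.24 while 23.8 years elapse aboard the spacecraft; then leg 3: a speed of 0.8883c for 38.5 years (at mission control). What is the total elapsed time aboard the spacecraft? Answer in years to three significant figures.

τ = 57.5 years

Leg 1: γ = 1/√(1 − 0.6021²) = 1/√0.6375 = 1.252; τ_1 = 20.1/1.252 = 16.05 years.
Leg 2: 23.8 years is already measured aboard the spacecraft.
Leg 3: γ = 1/√(1 − 0.8883²) = 1/√0.2109 = 2.177; τ_3 = 38.5/2.177 = 17.68 years.
Total: 16.05 + 23.80 + 17.68 years.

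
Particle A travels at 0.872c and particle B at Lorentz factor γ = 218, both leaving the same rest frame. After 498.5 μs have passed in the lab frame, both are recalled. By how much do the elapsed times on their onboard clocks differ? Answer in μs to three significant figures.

|τ_A − τ_B| = 242 μs

A: γ = 1/√(1 − 0.872²) = 1/√0.2396 = 2.043; τ_A = 498.5/2.043 = 244.0 μs.
B: γ = 218; τ_B = 498.5/218.0 = 2.287 μs.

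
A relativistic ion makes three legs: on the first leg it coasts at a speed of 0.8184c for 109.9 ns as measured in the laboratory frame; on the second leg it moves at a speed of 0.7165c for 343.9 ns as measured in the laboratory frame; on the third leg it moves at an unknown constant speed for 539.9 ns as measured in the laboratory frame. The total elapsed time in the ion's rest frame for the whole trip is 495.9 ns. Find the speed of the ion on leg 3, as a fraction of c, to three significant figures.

Leg 1: γ = 1/√(1 − 0.8184²) = 1/√0.3302 = 1.740; τ_1 = 109.9/1.740 = 63.15 ns.
Leg 2: γ = 1/√(1 − 0.7165²) = 1/√0.4866 = 1.434; τ_2 = 343.9/1.434 = 239.9 ns.
Leg 3: speed unknown; τ_3 = 539.9/γ_3.
Total proper time: 63.15 + 239.9 + τ_3 = 495.9, so τ_3 = 495.9 − 303.1 = 192.8 ns.
γ_3 = 539.9/192.8 = 2.800; β = √(1 − 1/γ²) = √0.8724.

β = 0.934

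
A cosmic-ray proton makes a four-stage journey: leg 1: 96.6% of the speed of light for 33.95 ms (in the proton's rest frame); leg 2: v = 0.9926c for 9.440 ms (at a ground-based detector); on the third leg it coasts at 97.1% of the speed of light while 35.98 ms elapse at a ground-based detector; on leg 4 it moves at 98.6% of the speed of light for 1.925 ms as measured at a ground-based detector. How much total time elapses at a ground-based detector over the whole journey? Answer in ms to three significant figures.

Leg 1: β = 0.966; γ = 1/√(1 − 0.966²) = 1/√0.06684 = 3.868; Δt_1 = 3.868 × 33.95 = 131.3 ms.
Leg 2: 9.440 ms is already measured at a ground-based detector.
Leg 3: 35.98 ms is already measured at a ground-based detector.
Leg 4: 1.925 ms is already measured at a ground-based detector.
Total: 131.3 + 9.440 + 35.98 + 1.925 ms.

Δt = 179 ms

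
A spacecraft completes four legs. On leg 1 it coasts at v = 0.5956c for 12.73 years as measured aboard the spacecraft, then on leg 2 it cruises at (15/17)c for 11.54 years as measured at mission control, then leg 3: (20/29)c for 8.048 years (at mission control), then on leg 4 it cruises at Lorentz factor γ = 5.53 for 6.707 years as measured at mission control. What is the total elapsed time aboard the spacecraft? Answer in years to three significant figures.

Leg 1: 12.73 years is already measured aboard the spacecraft.
Leg 2: γ = 1/√(1 − (15/17)²) = 17/8 = 2.125; τ_2 = 11.54/2.125 = 5.431 years.
Leg 3: γ = 1/√(1 − (20/29)²) = 29/21 ≈ 1.381; τ_3 = 8.048/1.381 = 5.828 years.
Leg 4: γ = 5.53; τ_4 = 6.707/5.530 = 1.213 years.
Total: 12.73 + 5.431 + 5.828 + 1.213 years.

τ = 25.2 years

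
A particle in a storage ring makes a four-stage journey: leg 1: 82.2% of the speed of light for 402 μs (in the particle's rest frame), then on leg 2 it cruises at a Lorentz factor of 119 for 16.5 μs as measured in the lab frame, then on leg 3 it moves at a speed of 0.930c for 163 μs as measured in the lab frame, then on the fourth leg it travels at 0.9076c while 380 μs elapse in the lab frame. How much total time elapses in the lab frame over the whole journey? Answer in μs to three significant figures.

Leg 1: β = 0.822; γ = 1/√(1 − 0.822²) = 1/√0.3243 = 1.756; Δt_1 = 1.756 × 402 = 705.9 μs.
Leg 2: 16.5 μs is already measured in the lab frame.
Leg 3: 163 μs is already measured in the lab frame.
Leg 4: 380 μs is already measured in the lab frame.
Total: 705.9 + 16.50 + 163.0 + 380.0 μs.

Δt = 1270 μs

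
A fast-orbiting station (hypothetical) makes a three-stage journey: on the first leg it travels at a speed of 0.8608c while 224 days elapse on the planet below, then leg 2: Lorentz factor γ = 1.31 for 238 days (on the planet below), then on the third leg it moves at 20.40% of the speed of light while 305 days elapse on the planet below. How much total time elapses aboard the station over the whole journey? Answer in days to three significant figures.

τ = 594 days

Leg 1: γ = 1/√(1 − 0.8608²) = 1/√0.2590 = 1.965; τ_1 = 224/1.965 = 114.0 days.
Leg 2: γ = 1.31; τ_2 = 238/1.310 = 181.7 days.
Leg 3: β = 0.2040; γ = 1/√(1 − 0.2040²) = 1/√0.9584 = 1.021; τ_3 = 305/1.021 = 298.6 days.
Total: 114.0 + 181.7 + 298.6 days.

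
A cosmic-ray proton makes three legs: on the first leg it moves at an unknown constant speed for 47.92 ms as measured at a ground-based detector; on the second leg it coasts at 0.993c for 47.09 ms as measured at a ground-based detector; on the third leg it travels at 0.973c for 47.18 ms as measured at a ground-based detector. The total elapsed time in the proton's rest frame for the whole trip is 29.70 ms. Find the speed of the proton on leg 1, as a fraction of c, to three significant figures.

β = 0.961

Leg 1: speed unknown; τ_1 = 47.92/γ_1.
Leg 2: γ = 1/√(1 − 0.993²) = 1/√0.01395 = 8.466; τ_2 = 47.09/8.466 = 5.562 ms.
Leg 3: γ = 1/√(1 − 0.973²) = 1/√0.05327 = 4.333; τ_3 = 47.18/4.333 = 10.89 ms.
Total proper time: τ_1 + 5.562 + 10.89 = 29.70, so τ_1 = 29.70 − 16.45 = 13.25 ms.
γ_1 = 47.92/13.25 = 3.617; β = √(1 − 1/γ²) = √0.9236.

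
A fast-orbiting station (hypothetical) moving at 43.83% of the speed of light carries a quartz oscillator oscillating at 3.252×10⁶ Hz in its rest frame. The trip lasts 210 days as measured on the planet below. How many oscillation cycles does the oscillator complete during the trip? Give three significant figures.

β = 0.4383; γ = 1/√(1 − 0.4383²) = 1/√0.8079 = 1.113
The oscillator's own cycle count is N = f × τ where τ is the proper time aboard the station. τ = Δt/γ = 210/1.113 = 188.8 days = 1.631×10⁷ s.
N = 3.252×10⁶ × 1.631×10⁷ = 5.303×10¹³.

N = 5.30×10¹³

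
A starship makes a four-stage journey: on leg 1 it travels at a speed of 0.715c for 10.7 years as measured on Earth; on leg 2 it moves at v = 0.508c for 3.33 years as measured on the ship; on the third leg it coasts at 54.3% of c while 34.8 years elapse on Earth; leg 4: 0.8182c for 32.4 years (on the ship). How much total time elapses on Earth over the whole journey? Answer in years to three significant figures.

Leg 1: 10.7 years is already measured on Earth.
Leg 2: γ = 1/√(1 − 0.508²) = 1/√0.7419 = 1.161; Δt_2 = 1.161 × 3.33 = 3.866 years.
Leg 3: 34.8 years is already measured on Earth.
Leg 4: γ = 1/√(1 − 0.8182²) = 1/√0.3305 = 1.739; Δt_4 = 1.739 × 32.4 = 56.35 years.
Total: 10.70 + 3.866 + 34.80 + 56.35 years.

Δt = 106 years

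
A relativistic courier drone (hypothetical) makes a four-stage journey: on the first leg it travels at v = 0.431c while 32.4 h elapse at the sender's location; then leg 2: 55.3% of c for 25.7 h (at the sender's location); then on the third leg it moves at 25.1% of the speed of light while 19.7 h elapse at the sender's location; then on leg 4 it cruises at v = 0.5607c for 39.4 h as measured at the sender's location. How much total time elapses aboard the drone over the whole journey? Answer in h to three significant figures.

Leg 1: γ = 1/√(1 − 0.431²) = 1/√0.8142 = 1.108; τ_1 = 32.4/1.108 = 29.24 h.
Leg 2: β = 0.553; γ = 1/√(1 − 0.553²) = 1/√0.6942 = 1.200; τ_2 = 25.7/1.200 = 21.41 h.
Leg 3: β = 0.251; γ = 1/√(1 − 0.251²) = 1/√0.9370 = 1.033; τ_3 = 19.7/1.033 = 19.07 h.
Leg 4: γ = 1/√(1 − 0.5607²) = 1/√0.6856 = 1.208; τ_4 = 39.4/1.208 = 32.62 h.
Total: 29.24 + 21.41 + 19.07 + 32.62 h.

τ = 102 h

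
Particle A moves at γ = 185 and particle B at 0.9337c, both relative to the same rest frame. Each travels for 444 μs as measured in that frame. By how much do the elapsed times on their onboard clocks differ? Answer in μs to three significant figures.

A: γ = 185; τ_A = 444/185.0 = 2.400 μs.
B: γ = 1/√(1 − 0.9337²) = 1/√0.1282 = 2.793; τ_B = 444/2.793 = 159.0 μs.

|τ_A − τ_B| = 157 μs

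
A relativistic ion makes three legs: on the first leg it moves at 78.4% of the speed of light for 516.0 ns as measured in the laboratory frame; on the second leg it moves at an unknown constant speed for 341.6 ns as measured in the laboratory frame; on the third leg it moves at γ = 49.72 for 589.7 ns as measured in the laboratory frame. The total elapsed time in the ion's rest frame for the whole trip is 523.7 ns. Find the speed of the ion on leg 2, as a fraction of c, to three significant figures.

Leg 1: β = 0.784; γ = 1/√(1 − 0.784²) = 1/√0.3853 = 1.611; τ_1 = 516.0/1.611 = 320.3 ns.
Leg 2: speed unknown; τ_2 = 341.6/γ_2.
Leg 3: γ = 49.72; τ_3 = 589.7/49.72 = 11.86 ns.
Total proper time: 320.3 + τ_2 + 11.86 = 523.7, so τ_2 = 523.7 − 332.2 = 191.5 ns.
γ_2 = 341.6/191.5 = 1.784; β = √(1 − 1/γ²) = √0.6856.

β = 0.828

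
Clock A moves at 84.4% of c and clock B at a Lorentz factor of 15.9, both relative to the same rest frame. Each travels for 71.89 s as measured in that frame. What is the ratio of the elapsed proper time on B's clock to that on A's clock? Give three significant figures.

τ_B/τ_A = 0.117

A: β = 0.844; γ = 1/√(1 − 0.844²) = 1/√0.2877 = 1.864. B: γ = 15.9.
τ_A/τ_B = γ_B/γ_A = 15.90/1.864 = 8.528, so τ_B/τ_A = 0.1173.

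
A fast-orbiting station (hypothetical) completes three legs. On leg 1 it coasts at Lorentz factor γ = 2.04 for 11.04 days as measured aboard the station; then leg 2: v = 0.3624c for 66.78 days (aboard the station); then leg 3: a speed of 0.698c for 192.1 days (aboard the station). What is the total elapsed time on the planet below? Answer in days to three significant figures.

Δt = 362 days

Leg 1: γ = 2.04; Δt_1 = 2.040 × 11.04 = 22.52 days.
Leg 2: γ = 1/√(1 − 0.3624²) = 1/√0.8687 = 1.073; Δt_2 = 1.073 × 66.78 = 71.65 days.
Leg 3: γ = 1/√(1 − 0.698²) = 1/√0.5128 = 1.396; Δt_3 = 1.396 × 192.1 = 268.3 days.
Total: 22.52 + 71.65 + 268.3 days.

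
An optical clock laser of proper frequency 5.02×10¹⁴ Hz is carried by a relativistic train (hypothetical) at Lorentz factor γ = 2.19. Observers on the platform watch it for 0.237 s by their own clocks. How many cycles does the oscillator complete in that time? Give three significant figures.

γ = 2.19
During 0.237 s of lab time, the oscillator's proper time advances by τ = Δt/γ = 0.237/2.190 = 0.1082 s = 1.082×10⁻¹ s.
N = f × τ = 5.02×10¹⁴ × 1.082×10⁻¹ = 5.433×10¹³.

N = 5.43×10¹³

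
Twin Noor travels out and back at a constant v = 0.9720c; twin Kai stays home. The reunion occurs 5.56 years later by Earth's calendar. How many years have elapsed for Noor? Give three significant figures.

τ = 1.31 years

γ = 1/√(1 − 0.9720²) = 1/√0.05522 = 4.256
Noor's clock measures proper time along the trip: τ = Δt/γ = 5.56/4.256 years.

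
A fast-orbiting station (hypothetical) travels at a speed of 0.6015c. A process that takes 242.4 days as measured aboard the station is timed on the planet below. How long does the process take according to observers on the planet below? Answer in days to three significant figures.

γ = 1/√(1 − 0.6015²) = 1/√0.6382 = 1.252
The interval measured aboard the station is the proper time (both events occur at the same place in that frame); the lab-frame interval is Δt = γτ = 1.252 × 242.4 days.

Δt = 303 days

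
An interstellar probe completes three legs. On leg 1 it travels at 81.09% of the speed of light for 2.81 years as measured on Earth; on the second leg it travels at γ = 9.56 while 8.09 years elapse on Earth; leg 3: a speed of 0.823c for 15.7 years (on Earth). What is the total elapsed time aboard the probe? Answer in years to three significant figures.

τ = 11.4 years

Leg 1: β = 0.8109; γ = 1/√(1 − 0.8109²) = 1/√0.3424 = 1.709; τ_1 = 2.81/1.709 = 1.644 years.
Leg 2: γ = 9.56; τ_2 = 8.09/9.560 = 0.8462 years.
Leg 3: γ = 1/√(1 − 0.823²) = 1/√0.3227 = 1.760; τ_3 = 15.7/1.760 = 8.918 years.
Total: 1.644 + 0.8462 + 8.918 years.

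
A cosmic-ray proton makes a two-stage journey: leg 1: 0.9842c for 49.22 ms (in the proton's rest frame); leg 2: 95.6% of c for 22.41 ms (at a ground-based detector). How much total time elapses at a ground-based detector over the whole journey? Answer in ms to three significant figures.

Leg 1: γ = 1/√(1 − 0.9842²) = 1/√0.03135 = 5.648; Δt_1 = 5.648 × 49.22 = 278.0 ms.
Leg 2: 22.41 ms is already measured at a ground-based detector.
Total: 278.0 + 22.41 ms.

Δt = 300 ms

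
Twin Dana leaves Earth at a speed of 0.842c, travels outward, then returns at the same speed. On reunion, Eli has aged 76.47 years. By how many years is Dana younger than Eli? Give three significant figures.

Δt − τ = 35.2 years

γ = 1/√(1 − 0.842²) = 1/√0.2910 = 1.854
Dana's elapsed proper time: τ = 76.47/1.854 = 41.25 years.
Age gap = Δt − τ = 76.47 − 41.25 years.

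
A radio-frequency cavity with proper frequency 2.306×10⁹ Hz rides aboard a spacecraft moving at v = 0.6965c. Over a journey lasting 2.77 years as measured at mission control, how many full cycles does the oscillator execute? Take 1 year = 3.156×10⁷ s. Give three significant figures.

N = 1.45×10¹⁷

γ = 1/√(1 − 0.6965²) = 1/√0.5149 = 1.394
The oscillator's own cycle count is N = f × τ where τ is the proper time aboard the spacecraft. τ = Δt/γ = 2.77/1.394 = 1.988 years = 6.273×10⁷ s.
N = 2.306×10⁹ × 6.273×10⁷ = 1.447×10¹⁷.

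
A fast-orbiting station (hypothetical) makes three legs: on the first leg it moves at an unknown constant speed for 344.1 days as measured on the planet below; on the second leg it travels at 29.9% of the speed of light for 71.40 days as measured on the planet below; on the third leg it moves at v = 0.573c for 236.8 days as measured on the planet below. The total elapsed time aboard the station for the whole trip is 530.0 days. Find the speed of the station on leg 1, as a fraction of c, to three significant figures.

β = 0.628

Leg 1: speed unknown; τ_1 = 344.1/γ_1.
Leg 2: β = 0.299; γ = 1/√(1 − 0.299²) = 1/√0.9106 = 1.048; τ_2 = 71.40/1.048 = 68.13 days.
Leg 3: γ = 1/√(1 − 0.573²) = 1/√0.6717 = 1.220; τ_3 = 236.8/1.220 = 194.1 days.
Total proper time: τ_1 + 68.13 + 194.1 = 530.0, so τ_1 = 530.0 − 262.2 = 267.8 days.
γ_1 = 344.1/267.8 = 1.285; β = √(1 − 1/γ²) = √0.3943.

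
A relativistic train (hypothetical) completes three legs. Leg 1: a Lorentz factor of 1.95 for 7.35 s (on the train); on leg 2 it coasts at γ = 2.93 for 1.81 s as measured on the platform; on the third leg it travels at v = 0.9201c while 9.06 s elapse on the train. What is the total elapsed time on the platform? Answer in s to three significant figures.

Δt = 39.3 s

Leg 1: γ = 1.95; Δt_1 = 1.950 × 7.35 = 14.33 s.
Leg 2: 1.81 s is already measured on the platform.
Leg 3: γ = 1/√(1 − 0.9201²) = 1/√0.1534 = 2.553; Δt_3 = 2.553 × 9.06 = 23.13 s.
Total: 14.33 + 1.810 + 23.13 s.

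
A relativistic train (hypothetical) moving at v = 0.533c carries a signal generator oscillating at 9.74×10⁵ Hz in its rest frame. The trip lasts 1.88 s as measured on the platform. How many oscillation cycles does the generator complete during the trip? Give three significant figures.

γ = 1/√(1 − 0.533²) = 1/√0.7159 = 1.182
The oscillator's own cycle count is N = f × τ where τ is the proper time on the train. τ = Δt/γ = 1.88/1.182 = 1.591 s = 1.591×10⁰ s.
N = 9.74×10⁵ × 1.591×10⁰ = 1.549×10⁶.

N = 1.55×10⁶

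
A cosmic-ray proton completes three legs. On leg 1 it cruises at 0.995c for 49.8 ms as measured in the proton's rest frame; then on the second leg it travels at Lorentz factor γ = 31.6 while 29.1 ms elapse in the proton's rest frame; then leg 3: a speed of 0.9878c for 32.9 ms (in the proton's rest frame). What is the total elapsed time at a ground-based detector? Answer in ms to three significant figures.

Δt = 1630 ms

Leg 1: γ = 1/√(1 − 0.995²) = 1/√0.009975 = 10.01; Δt_1 = 10.01 × 49.8 = 498.6 ms.
Leg 2: γ = 31.6; Δt_2 = 31.60 × 29.1 = 919.6 ms.
Leg 3: γ = 1/√(1 − 0.9878²) = 1/√0.02425 = 6.421; Δt_3 = 6.421 × 32.9 = 211.3 ms.
Total: 498.6 + 919.6 + 211.3 ms.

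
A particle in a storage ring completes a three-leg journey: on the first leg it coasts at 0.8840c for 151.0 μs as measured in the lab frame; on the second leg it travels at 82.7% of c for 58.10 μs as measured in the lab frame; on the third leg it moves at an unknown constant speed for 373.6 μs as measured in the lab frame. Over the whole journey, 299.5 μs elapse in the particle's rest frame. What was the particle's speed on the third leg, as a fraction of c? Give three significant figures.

β = 0.851

Leg 1: γ = 1/√(1 − 0.8840²) = 1/√0.2185 = 2.139; τ_1 = 151.0/2.139 = 70.59 μs.
Leg 2: β = 0.827; γ = 1/√(1 − 0.827²) = 1/√0.3161 = 1.779; τ_2 = 58.10/1.779 = 32.66 μs.
Leg 3: speed unknown; τ_3 = 373.6/γ_3.
Total proper time: 70.59 + 32.66 + τ_3 = 299.5, so τ_3 = 299.5 − 103.3 = 196.2 μs.
γ_3 = 373.6/196.2 = 1.904; β = √(1 − 1/γ²) = √0.7241.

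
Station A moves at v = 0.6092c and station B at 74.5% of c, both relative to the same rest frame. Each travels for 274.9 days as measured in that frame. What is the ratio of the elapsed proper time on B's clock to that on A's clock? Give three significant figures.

τ_B/τ_A = 0.841

A: γ = 1/√(1 − 0.6092²) = 1/√0.6289 = 1.261. B: β = 0.745; γ = 1/√(1 − 0.745²) = 1/√0.4450 = 1.499.
τ_A/τ_B = γ_B/γ_A = 1.499/1.261 = 1.189, so τ_B/τ_A = 0.8412.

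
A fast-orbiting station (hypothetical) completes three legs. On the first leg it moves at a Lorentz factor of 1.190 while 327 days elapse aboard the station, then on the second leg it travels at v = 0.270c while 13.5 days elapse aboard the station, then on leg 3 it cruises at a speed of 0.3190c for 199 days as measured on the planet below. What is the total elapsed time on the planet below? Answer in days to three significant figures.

Δt = 602 days

Leg 1: γ = 1.190; Δt_1 = 1.190 × 327 = 389.1 days.
Leg 2: γ = 1/√(1 − 0.270²) = 1/√0.9271 = 1.039; Δt_2 = 1.039 × 13.5 = 14.02 days.
Leg 3: 199 days is already measured on the planet below.
Total: 389.1 + 14.02 + 199.0 days.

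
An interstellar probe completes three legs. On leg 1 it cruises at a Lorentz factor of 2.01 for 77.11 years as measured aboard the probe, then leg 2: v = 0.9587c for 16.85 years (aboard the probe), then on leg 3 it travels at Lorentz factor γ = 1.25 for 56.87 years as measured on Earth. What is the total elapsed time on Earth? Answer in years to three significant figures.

Δt = 271 years

Leg 1: γ = 2.01; Δt_1 = 2.010 × 77.11 = 155.0 years.
Leg 2: γ = 1/√(1 − 0.9587²) = 1/√0.08089 = 3.516; Δt_2 = 3.516 × 16.85 = 59.24 years.
Leg 3: 56.87 years is already measured on Earth.
Total: 155.0 + 59.24 + 56.87 years.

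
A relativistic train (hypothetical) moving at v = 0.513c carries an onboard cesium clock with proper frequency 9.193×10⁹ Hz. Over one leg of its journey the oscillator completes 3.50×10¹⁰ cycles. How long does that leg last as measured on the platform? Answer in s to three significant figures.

γ = 1/√(1 − 0.513²) = 1/√0.7368 = 1.165
Proper time for N cycles: τ = N/f = 3.50×10¹⁰/(9.193×10⁹) = 3.807×10⁰ s = 3.807 s.
Lab-frame duration Δt = γτ = 1.165 × 3.807 = 4.435 s.

Δt = 4.44 s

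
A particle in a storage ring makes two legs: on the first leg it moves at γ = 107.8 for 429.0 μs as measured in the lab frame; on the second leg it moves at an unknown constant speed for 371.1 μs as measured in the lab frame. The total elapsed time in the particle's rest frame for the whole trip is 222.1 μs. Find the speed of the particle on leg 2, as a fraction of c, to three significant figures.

β = 0.809

Leg 1: γ = 107.8; τ_1 = 429.0/107.8 = 3.980 μs.
Leg 2: speed unknown; τ_2 = 371.1/γ_2.
Total proper time: 3.980 + τ_2 = 222.1, so τ_2 = 222.1 − 3.980 = 218.1 μs.
γ_2 = 371.1/218.1 = 1.701; β = √(1 − 1/γ²) = √0.6545.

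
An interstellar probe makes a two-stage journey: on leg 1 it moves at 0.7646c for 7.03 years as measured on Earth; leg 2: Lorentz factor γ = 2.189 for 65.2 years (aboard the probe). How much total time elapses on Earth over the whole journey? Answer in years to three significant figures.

Leg 1: 7.03 years is already measured on Earth.
Leg 2: γ = 2.189; Δt_2 = 2.189 × 65.2 = 142.7 years.
Total: 7.030 + 142.7 years.

Δt = 150 years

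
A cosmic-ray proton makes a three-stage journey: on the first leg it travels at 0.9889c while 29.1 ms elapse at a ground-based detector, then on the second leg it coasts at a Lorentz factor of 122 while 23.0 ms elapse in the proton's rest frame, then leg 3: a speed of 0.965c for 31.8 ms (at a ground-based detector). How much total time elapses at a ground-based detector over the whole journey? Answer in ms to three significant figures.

Leg 1: 29.1 ms is already measured at a ground-based detector.
Leg 2: γ = 122; Δt_2 = 122.0 × 23.0 = 2806 ms.
Leg 3: 31.8 ms is already measured at a ground-based detector.
Total: 29.10 + 2806 + 31.80 ms.

Δt = 2870 ms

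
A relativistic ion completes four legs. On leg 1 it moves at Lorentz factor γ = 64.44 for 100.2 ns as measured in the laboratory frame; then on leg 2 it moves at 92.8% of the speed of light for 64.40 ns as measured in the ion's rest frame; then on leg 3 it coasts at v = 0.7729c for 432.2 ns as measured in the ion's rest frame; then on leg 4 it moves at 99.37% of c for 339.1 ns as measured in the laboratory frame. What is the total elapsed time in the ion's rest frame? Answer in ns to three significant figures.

Leg 1: γ = 64.44; τ_1 = 100.2/64.44 = 1.555 ns.
Leg 2: 64.40 ns is already measured in the ion's rest frame.
Leg 3: 432.2 ns is already measured in the ion's rest frame.
Leg 4: β = 0.9937; γ = 1/√(1 − 0.9937²) = 1/√0.01256 = 8.923; τ_4 = 339.1/8.923 = 38.00 ns.
Total: 1.555 + 64.40 + 432.2 + 38.00 ns.

τ = 536 ns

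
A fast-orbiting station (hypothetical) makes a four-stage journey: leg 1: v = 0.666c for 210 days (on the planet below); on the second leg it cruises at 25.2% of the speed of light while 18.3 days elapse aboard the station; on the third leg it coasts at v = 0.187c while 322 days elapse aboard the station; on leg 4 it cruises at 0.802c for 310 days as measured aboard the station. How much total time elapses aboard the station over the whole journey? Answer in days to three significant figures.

τ = 807 days

Leg 1: γ = 1/√(1 − 0.666²) = 1/√0.5564 = 1.341; τ_1 = 210/1.341 = 156.6 days.
Leg 2: 18.3 days is already measured aboard the station.
Leg 3: 322 days is already measured aboard the station.
Leg 4: 310 days is already measured aboard the station.
Total: 156.6 + 18.30 + 322.0 + 310.0 days.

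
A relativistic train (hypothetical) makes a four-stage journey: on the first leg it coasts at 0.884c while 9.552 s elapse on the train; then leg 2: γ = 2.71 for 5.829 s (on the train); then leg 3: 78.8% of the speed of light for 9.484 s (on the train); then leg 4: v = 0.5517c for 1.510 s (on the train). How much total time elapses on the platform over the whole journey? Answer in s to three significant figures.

Leg 1: γ = 1/√(1 − 0.884²) = 1/√0.2185 = 2.139; Δt_1 = 2.139 × 9.552 = 20.43 s.
Leg 2: γ = 2.71; Δt_2 = 2.710 × 5.829 = 15.80 s.
Leg 3: β = 0.788; γ = 1/√(1 − 0.788²) = 1/√0.3791 = 1.624; Δt_3 = 1.624 × 9.484 = 15.40 s.
Leg 4: γ = 1/√(1 − 0.5517²) = 1/√0.6956 = 1.199; Δt_4 = 1.199 × 1.510 = 1.810 s.
Total: 20.43 + 15.80 + 15.40 + 1.810 s.

Δt = 53.4 s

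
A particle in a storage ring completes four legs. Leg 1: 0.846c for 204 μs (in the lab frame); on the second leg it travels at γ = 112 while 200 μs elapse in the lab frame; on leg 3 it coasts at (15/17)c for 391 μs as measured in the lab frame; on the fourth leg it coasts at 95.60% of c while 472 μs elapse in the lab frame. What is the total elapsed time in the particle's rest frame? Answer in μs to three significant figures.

τ = 433 μs

Leg 1: γ = 1/√(1 − 0.846²) = 1/√0.2843 = 1.876; τ_1 = 204/1.876 = 108.8 μs.
Leg 2: γ = 112; τ_2 = 200/112.0 = 1.786 μs.
Leg 3: γ = 1/√(1 − (15/17)²) = 17/8 = 2.125; τ_3 = 391/2.125 = 184.0 μs.
Leg 4: β = 0.9560; γ = 1/√(1 − 0.9560²) = 1/√0.08606 = 3.409; τ_4 = 472/3.409 = 138.5 μs.
Total: 108.8 + 1.786 + 184.0 + 138.5 μs.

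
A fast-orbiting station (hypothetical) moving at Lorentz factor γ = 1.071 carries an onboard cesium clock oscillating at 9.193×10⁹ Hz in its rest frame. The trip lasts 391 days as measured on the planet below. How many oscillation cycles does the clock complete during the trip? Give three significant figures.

γ = 1.071
The oscillator's own cycle count is N = f × τ where τ is the proper time aboard the station. τ = Δt/γ = 391/1.071 = 365.1 days = 3.154×10⁷ s.
N = 9.193×10⁹ × 3.154×10⁷ = 2.900×10¹⁷.

N = 2.90×10¹⁷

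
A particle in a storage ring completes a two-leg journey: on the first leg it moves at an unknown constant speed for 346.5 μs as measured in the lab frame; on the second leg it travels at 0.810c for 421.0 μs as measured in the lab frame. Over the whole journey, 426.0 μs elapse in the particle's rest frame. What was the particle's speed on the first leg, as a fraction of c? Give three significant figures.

β = 0.856

Leg 1: speed unknown; τ_1 = 346.5/γ_1.
Leg 2: γ = 1/√(1 − 0.810²) = 1/√0.3439 = 1.705; τ_2 = 421.0/1.705 = 246.9 μs.
Total proper time: τ_1 + 246.9 = 426.0, so τ_1 = 426.0 − 246.9 = 179.1 μs.
γ_1 = 346.5/179.1 = 1.935; β = √(1 − 1/γ²) = √0.7328.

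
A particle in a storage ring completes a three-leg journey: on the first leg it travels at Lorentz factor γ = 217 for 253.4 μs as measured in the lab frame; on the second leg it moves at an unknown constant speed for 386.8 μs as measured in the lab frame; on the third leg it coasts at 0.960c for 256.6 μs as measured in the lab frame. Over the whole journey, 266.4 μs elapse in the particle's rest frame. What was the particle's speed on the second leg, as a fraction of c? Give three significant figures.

Leg 1: γ = 217; τ_1 = 253.4/217.0 = 1.168 μs.
Leg 2: speed unknown; τ_2 = 386.8/γ_2.
Leg 3: γ = 1/√(1 − 0.960²) = 25/7 ≈ 3.571; τ_3 = 256.6/3.571 = 71.85 μs.
Total proper time: 1.168 + τ_2 + 71.85 = 266.4, so τ_2 = 266.4 − 73.02 = 193.4 μs.
γ_2 = 386.8/193.4 = 2.000; β = √(1 − 1/γ²) = √0.7500.

β = 0.866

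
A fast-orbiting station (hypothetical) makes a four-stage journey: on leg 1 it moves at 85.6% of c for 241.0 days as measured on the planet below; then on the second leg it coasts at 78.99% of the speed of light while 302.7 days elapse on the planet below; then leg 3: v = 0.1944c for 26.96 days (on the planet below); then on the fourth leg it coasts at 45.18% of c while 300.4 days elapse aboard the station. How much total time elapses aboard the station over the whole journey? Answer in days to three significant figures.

Leg 1: β = 0.856; γ = 1/√(1 − 0.856²) = 1/√0.2673 = 1.934; τ_1 = 241.0/1.934 = 124.6 days.
Leg 2: β = 0.7899; γ = 1/√(1 − 0.7899²) = 1/√0.3761 = 1.631; τ_2 = 302.7/1.631 = 185.6 days.
Leg 3: γ = 1/√(1 − 0.1944²) = 1/√0.9622 = 1.019; τ_3 = 26.96/1.019 = 26.45 days.
Leg 4: 300.4 days is already measured aboard the station.
Total: 124.6 + 185.6 + 26.45 + 300.4 days.

τ = 637 days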